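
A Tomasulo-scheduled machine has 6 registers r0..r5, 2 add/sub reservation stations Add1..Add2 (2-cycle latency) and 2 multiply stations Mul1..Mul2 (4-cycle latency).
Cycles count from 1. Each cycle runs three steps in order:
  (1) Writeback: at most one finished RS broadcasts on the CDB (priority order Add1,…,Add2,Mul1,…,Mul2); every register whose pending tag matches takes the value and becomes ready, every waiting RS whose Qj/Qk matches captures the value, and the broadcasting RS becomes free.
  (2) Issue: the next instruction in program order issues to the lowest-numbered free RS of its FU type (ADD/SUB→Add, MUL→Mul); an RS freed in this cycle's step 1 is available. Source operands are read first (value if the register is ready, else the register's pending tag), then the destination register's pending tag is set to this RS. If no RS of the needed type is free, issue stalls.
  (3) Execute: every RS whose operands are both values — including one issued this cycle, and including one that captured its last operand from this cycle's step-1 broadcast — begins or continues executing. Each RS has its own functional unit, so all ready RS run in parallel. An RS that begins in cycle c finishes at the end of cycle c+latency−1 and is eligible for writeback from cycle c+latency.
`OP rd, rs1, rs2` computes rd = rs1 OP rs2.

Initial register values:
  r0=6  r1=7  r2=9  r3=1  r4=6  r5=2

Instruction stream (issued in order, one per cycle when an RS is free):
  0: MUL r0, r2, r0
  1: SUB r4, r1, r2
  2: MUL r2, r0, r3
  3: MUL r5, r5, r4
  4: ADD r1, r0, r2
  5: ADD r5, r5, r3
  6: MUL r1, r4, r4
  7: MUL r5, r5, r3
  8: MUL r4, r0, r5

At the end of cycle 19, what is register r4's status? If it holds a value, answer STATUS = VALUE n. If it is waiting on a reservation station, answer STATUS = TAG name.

c1: issue MUL r0<-Mul1 | r0:Mul1,r1:7,r2:9,r3:1,r4:6,r5:2
c2: issue SUB r4<-Add1 | r0:Mul1,r1:7,r2:9,r3:1,r4:Add1,r5:2
c3: issue MUL r2<-Mul2 | r0:Mul1,r1:7,r2:Mul2,r3:1,r4:Add1,r5:2
c4: CDB Add1=-2; stall | r0:Mul1,r1:7,r2:Mul2,r3:1,r4:-2,r5:2
c5: CDB Mul1=54; issue MUL r5<-Mul1 | r0:54,r1:7,r2:Mul2,r3:1,r4:-2,r5:Mul1
c6: issue ADD r1<-Add1 | r0:54,r1:Add1,r2:Mul2,r3:1,r4:-2,r5:Mul1
c7: issue ADD r5<-Add2 | r0:54,r1:Add1,r2:Mul2,r3:1,r4:-2,r5:Add2
c8: stall | r0:54,r1:Add1,r2:Mul2,r3:1,r4:-2,r5:Add2
c9: CDB Mul1=-4; issue MUL r1<-Mul1 | r0:54,r1:Mul1,r2:Mul2,r3:1,r4:-2,r5:Add2
c10: CDB Mul2=54; issue MUL r5<-Mul2 | r0:54,r1:Mul1,r2:54,r3:1,r4:-2,r5:Mul2
c11: CDB Add2=-3; stall | r0:54,r1:Mul1,r2:54,r3:1,r4:-2,r5:Mul2
c12: CDB Add1=108; stall | r0:54,r1:Mul1,r2:54,r3:1,r4:-2,r5:Mul2
c13: CDB Mul1=4; issue MUL r4<-Mul1 | r0:54,r1:4,r2:54,r3:1,r4:Mul1,r5:Mul2
c14: - | r0:54,r1:4,r2:54,r3:1,r4:Mul1,r5:Mul2
c15: CDB Mul2=-3 | r0:54,r1:4,r2:54,r3:1,r4:Mul1,r5:-3
c16: - | r0:54,r1:4,r2:54,r3:1,r4:Mul1,r5:-3
c17: - | r0:54,r1:4,r2:54,r3:1,r4:Mul1,r5:-3
c18: - | r0:54,r1:4,r2:54,r3:1,r4:Mul1,r5:-3
c19: CDB Mul1=-162 | r0:54,r1:4,r2:54,r3:1,r4:-162,r5:-3

STATUS = VALUE -162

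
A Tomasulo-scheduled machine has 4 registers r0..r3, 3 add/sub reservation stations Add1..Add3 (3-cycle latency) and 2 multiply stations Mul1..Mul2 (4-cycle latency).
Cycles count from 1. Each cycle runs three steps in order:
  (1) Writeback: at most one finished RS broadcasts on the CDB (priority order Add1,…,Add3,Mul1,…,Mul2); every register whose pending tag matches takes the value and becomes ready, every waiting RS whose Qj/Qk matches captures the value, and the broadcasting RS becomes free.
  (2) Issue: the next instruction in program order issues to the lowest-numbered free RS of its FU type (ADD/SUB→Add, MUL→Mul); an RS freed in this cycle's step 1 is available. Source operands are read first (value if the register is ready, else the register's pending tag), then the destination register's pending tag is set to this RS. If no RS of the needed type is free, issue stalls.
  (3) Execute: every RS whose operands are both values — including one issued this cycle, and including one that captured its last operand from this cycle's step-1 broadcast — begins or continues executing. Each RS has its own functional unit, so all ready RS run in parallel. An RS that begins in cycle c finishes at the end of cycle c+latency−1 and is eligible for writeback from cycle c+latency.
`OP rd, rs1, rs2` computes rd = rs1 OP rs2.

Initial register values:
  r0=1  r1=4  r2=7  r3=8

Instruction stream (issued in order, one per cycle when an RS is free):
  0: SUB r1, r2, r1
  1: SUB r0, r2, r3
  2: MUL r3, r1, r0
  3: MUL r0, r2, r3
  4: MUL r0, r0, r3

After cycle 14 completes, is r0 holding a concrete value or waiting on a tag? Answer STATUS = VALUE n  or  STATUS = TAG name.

STATUS = TAG Mul1

  c1: issue SUB r1<-Add1  regs: r0:1,r1:Add1,r2:7,r3:8
  c2: issue SUB r0<-Add2  regs: r0:Add2,r1:Add1,r2:7,r3:8
  c3: issue MUL r3<-Mul1  regs: r0:Add2,r1:Add1,r2:7,r3:Mul1
  c4: CDB Add1=3; issue MUL r0<-Mul2  regs: r0:Mul2,r1:3,r2:7,r3:Mul1
  c5: CDB Add2=-1; stall  regs: r0:Mul2,r1:3,r2:7,r3:Mul1
  c6: stall  regs: r0:Mul2,r1:3,r2:7,r3:Mul1
  c7: stall  regs: r0:Mul2,r1:3,r2:7,r3:Mul1
  c8: stall  regs: r0:Mul2,r1:3,r2:7,r3:Mul1
  c9: CDB Mul1=-3; issue MUL r0<-Mul1  regs: r0:Mul1,r1:3,r2:7,r3:-3
  c10: -  regs: r0:Mul1,r1:3,r2:7,r3:-3
  c11: -  regs: r0:Mul1,r1:3,r2:7,r3:-3
  c12: -  regs: r0:Mul1,r1:3,r2:7,r3:-3
  c13: CDB Mul2=-21  regs: r0:Mul1,r1:3,r2:7,r3:-3
  c14: -  regs: r0:Mul1,r1:3,r2:7,r3:-3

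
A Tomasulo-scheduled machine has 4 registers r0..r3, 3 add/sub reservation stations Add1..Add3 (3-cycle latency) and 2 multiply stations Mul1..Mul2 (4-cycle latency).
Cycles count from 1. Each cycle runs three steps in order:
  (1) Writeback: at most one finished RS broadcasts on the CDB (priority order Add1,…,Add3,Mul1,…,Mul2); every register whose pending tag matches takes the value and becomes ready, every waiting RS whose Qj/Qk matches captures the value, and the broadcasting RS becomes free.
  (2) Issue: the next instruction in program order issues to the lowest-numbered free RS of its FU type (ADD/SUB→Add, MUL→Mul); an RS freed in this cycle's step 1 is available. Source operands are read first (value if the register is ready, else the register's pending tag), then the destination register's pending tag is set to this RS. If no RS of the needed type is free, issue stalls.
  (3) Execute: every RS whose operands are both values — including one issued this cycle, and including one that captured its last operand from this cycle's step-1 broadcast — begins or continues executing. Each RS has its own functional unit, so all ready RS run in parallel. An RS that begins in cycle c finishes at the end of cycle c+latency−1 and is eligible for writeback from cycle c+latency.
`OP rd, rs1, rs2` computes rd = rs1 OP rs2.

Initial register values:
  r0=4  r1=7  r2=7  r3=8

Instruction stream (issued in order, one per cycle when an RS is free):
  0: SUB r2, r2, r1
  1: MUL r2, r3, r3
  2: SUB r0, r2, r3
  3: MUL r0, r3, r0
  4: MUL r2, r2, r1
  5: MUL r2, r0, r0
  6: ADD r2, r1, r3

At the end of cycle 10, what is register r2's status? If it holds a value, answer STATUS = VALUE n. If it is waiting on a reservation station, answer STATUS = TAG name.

cycle 1: issue SUB r2<-Add1 // r0:4,r1:7,r2:Add1,r3:8
cycle 2: issue MUL r2<-Mul1 // r0:4,r1:7,r2:Mul1,r3:8
cycle 3: issue SUB r0<-Add2 // r0:Add2,r1:7,r2:Mul1,r3:8
cycle 4: CDB Add1=0; issue MUL r0<-Mul2 // r0:Mul2,r1:7,r2:Mul1,r3:8
cycle 5: stall // r0:Mul2,r1:7,r2:Mul1,r3:8
cycle 6: CDB Mul1=64; issue MUL r2<-Mul1 // r0:Mul2,r1:7,r2:Mul1,r3:8
cycle 7: stall // r0:Mul2,r1:7,r2:Mul1,r3:8
cycle 8: stall // r0:Mul2,r1:7,r2:Mul1,r3:8
cycle 9: CDB Add2=56; stall // r0:Mul2,r1:7,r2:Mul1,r3:8
cycle 10: CDB Mul1=448; issue MUL r2<-Mul1 // r0:Mul2,r1:7,r2:Mul1,r3:8

STATUS = TAG Mul1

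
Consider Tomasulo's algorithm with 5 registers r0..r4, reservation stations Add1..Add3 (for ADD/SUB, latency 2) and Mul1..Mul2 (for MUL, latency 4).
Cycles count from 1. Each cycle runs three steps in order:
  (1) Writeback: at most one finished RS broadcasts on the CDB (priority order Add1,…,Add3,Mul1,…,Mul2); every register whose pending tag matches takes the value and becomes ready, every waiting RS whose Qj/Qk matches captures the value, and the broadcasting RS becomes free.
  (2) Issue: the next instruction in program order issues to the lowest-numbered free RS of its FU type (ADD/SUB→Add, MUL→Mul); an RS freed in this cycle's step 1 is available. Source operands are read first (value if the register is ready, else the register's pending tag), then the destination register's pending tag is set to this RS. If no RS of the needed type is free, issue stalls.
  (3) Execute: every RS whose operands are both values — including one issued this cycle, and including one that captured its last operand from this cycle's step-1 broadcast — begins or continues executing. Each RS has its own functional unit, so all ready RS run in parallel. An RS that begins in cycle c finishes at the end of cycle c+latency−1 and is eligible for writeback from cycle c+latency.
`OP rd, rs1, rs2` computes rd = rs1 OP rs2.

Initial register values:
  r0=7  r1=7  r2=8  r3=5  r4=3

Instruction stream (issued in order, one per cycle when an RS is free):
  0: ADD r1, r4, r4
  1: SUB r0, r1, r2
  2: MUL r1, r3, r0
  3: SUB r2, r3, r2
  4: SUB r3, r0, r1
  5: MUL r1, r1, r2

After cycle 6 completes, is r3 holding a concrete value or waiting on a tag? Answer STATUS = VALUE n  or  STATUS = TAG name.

STATUS = TAG Add2

cycle 1: issue ADD r1<-Add1 // r0:7,r1:Add1,r2:8,r3:5,r4:3
cycle 2: issue SUB r0<-Add2 // r0:Add2,r1:Add1,r2:8,r3:5,r4:3
cycle 3: CDB Add1=6; issue MUL r1<-Mul1 // r0:Add2,r1:Mul1,r2:8,r3:5,r4:3
cycle 4: issue SUB r2<-Add1 // r0:Add2,r1:Mul1,r2:Add1,r3:5,r4:3
cycle 5: CDB Add2=-2; issue SUB r3<-Add2 // r0:-2,r1:Mul1,r2:Add1,r3:Add2,r4:3
cycle 6: CDB Add1=-3; issue MUL r1<-Mul2 // r0:-2,r1:Mul2,r2:-3,r3:Add2,r4:3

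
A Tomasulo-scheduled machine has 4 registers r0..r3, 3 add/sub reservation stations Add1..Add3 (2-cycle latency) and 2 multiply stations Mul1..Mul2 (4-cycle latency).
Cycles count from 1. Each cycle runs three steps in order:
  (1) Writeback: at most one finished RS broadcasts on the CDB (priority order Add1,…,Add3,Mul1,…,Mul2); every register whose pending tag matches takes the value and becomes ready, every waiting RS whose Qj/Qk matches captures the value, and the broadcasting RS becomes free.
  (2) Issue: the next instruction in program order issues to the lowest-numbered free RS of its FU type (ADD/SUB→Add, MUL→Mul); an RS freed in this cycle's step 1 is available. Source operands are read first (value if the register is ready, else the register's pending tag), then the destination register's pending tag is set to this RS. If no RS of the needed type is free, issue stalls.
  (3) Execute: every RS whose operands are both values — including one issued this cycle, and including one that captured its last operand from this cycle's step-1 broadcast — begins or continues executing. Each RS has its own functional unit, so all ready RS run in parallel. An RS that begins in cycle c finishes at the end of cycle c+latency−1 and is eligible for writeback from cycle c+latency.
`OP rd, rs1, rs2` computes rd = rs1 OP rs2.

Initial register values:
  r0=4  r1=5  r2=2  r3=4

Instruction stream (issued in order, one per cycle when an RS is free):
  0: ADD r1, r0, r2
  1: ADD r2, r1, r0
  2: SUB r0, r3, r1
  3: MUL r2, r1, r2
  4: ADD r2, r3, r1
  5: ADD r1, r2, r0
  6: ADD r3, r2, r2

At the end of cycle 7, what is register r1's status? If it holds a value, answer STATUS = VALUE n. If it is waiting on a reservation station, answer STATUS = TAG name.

STATUS = TAG Add2

cycle 1: issue ADD r1<-Add1 // r0:4,r1:Add1,r2:2,r3:4
cycle 2: issue ADD r2<-Add2 // r0:4,r1:Add1,r2:Add2,r3:4
cycle 3: CDB Add1=6; issue SUB r0<-Add1 // r0:Add1,r1:6,r2:Add2,r3:4
cycle 4: issue MUL r2<-Mul1 // r0:Add1,r1:6,r2:Mul1,r3:4
cycle 5: CDB Add1=-2; issue ADD r2<-Add1 // r0:-2,r1:6,r2:Add1,r3:4
cycle 6: CDB Add2=10; issue ADD r1<-Add2 // r0:-2,r1:Add2,r2:Add1,r3:4
cycle 7: CDB Add1=10; issue ADD r3<-Add1 // r0:-2,r1:Add2,r2:10,r3:Add1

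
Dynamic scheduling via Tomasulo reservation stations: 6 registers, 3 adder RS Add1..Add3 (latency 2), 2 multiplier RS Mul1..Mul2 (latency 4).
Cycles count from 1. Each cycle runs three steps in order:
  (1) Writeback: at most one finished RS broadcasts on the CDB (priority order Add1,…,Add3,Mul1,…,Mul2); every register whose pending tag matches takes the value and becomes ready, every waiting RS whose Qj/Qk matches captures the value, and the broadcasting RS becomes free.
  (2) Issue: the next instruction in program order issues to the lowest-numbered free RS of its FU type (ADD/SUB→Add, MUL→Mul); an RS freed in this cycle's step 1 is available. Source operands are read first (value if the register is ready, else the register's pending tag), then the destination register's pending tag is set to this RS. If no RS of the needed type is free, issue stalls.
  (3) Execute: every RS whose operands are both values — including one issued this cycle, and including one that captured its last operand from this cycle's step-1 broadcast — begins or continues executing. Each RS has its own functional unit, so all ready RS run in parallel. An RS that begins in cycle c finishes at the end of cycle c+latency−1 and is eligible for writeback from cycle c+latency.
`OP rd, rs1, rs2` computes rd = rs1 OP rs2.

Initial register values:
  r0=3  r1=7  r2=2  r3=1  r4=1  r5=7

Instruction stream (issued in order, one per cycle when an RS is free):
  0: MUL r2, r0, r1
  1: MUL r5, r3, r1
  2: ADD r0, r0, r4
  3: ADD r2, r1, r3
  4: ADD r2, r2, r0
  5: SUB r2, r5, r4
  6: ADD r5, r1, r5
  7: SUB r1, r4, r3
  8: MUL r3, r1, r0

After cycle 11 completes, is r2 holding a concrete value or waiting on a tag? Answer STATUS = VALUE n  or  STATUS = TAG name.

STATUS = VALUE 6

cycle 1: issue MUL r2<-Mul1 // r0:3,r1:7,r2:Mul1,r3:1,r4:1,r5:7
cycle 2: issue MUL r5<-Mul2 // r0:3,r1:7,r2:Mul1,r3:1,r4:1,r5:Mul2
cycle 3: issue ADD r0<-Add1 // r0:Add1,r1:7,r2:Mul1,r3:1,r4:1,r5:Mul2
cycle 4: issue ADD r2<-Add2 // r0:Add1,r1:7,r2:Add2,r3:1,r4:1,r5:Mul2
cycle 5: CDB Add1=4; issue ADD r2<-Add1 // r0:4,r1:7,r2:Add1,r3:1,r4:1,r5:Mul2
cycle 6: CDB Add2=8; issue SUB r2<-Add2 // r0:4,r1:7,r2:Add2,r3:1,r4:1,r5:Mul2
cycle 7: CDB Mul1=21; issue ADD r5<-Add3 // r0:4,r1:7,r2:Add2,r3:1,r4:1,r5:Add3
cycle 8: CDB Add1=12; issue SUB r1<-Add1 // r0:4,r1:Add1,r2:Add2,r3:1,r4:1,r5:Add3
cycle 9: CDB Mul2=7; issue MUL r3<-Mul1 // r0:4,r1:Add1,r2:Add2,r3:Mul1,r4:1,r5:Add3
cycle 10: CDB Add1=0 // r0:4,r1:0,r2:Add2,r3:Mul1,r4:1,r5:Add3
cycle 11: CDB Add2=6 // r0:4,r1:0,r2:6,r3:Mul1,r4:1,r5:Add3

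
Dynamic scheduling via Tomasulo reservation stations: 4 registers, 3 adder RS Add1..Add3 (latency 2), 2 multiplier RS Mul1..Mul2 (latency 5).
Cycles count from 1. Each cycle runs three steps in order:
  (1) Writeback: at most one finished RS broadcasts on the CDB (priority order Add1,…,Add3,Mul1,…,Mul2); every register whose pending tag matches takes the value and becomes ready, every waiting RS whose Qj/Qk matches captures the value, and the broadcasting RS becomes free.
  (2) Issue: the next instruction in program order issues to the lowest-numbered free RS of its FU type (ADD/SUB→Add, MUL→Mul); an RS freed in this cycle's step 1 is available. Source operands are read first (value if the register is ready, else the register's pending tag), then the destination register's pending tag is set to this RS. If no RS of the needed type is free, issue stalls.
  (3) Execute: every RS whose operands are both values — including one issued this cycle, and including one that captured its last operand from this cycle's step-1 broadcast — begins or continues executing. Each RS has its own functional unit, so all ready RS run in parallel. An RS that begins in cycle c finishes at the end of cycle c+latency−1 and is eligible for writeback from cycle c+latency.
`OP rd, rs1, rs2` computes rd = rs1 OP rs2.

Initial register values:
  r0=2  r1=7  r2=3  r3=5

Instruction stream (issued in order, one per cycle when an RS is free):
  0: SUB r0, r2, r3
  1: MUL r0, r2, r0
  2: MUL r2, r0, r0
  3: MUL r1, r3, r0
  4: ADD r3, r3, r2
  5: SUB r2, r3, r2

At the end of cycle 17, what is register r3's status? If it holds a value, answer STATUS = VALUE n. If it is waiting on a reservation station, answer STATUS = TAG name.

  c1: issue SUB r0<-Add1  regs: r0:Add1,r1:7,r2:3,r3:5
  c2: issue MUL r0<-Mul1  regs: r0:Mul1,r1:7,r2:3,r3:5
  c3: CDB Add1=-2; issue MUL r2<-Mul2  regs: r0:Mul1,r1:7,r2:Mul2,r3:5
  c4: stall  regs: r0:Mul1,r1:7,r2:Mul2,r3:5
  c5: stall  regs: r0:Mul1,r1:7,r2:Mul2,r3:5
  c6: stall  regs: r0:Mul1,r1:7,r2:Mul2,r3:5
  c7: stall  regs: r0:Mul1,r1:7,r2:Mul2,r3:5
  c8: CDB Mul1=-6; issue MUL r1<-Mul1  regs: r0:-6,r1:Mul1,r2:Mul2,r3:5
  c9: issue ADD r3<-Add1  regs: r0:-6,r1:Mul1,r2:Mul2,r3:Add1
  c10: issue SUB r2<-Add2  regs: r0:-6,r1:Mul1,r2:Add2,r3:Add1
  c11: -  regs: r0:-6,r1:Mul1,r2:Add2,r3:Add1
  c12: -  regs: r0:-6,r1:Mul1,r2:Add2,r3:Add1
  c13: CDB Mul1=-30  regs: r0:-6,r1:-30,r2:Add2,r3:Add1
  c14: CDB Mul2=36  regs: r0:-6,r1:-30,r2:Add2,r3:Add1
  c15: -  regs: r0:-6,r1:-30,r2:Add2,r3:Add1
  c16: CDB Add1=41  regs: r0:-6,r1:-30,r2:Add2,r3:41
  c17: -  regs: r0:-6,r1:-30,r2:Add2,r3:41

STATUS = VALUE 41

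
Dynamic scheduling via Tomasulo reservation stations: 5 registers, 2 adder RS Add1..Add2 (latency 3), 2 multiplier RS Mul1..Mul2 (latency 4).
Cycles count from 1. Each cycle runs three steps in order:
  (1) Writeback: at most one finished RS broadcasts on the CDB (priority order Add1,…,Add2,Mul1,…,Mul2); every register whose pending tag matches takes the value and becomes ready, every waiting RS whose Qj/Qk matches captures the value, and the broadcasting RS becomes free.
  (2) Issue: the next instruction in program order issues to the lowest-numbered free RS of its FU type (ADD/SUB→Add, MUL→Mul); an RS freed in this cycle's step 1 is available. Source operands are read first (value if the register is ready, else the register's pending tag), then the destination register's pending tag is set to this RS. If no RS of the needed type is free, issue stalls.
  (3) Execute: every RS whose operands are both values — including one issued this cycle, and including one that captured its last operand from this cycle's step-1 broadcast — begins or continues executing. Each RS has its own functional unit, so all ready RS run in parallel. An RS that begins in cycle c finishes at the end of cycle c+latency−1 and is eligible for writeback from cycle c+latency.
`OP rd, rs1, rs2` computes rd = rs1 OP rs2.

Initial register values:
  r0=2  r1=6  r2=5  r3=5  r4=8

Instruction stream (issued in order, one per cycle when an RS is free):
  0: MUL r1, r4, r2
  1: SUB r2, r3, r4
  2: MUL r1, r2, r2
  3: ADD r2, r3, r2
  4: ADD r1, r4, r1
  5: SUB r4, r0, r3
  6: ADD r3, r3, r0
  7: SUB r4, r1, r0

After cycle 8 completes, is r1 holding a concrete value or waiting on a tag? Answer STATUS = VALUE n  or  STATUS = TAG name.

STATUS = TAG Add1

cycle 1: issue MUL r1<-Mul1 // r0:2,r1:Mul1,r2:5,r3:5,r4:8
cycle 2: issue SUB r2<-Add1 // r0:2,r1:Mul1,r2:Add1,r3:5,r4:8
cycle 3: issue MUL r1<-Mul2 // r0:2,r1:Mul2,r2:Add1,r3:5,r4:8
cycle 4: issue ADD r2<-Add2 // r0:2,r1:Mul2,r2:Add2,r3:5,r4:8
cycle 5: CDB Add1=-3; issue ADD r1<-Add1 // r0:2,r1:Add1,r2:Add2,r3:5,r4:8
cycle 6: CDB Mul1=40; stall // r0:2,r1:Add1,r2:Add2,r3:5,r4:8
cycle 7: stall // r0:2,r1:Add1,r2:Add2,r3:5,r4:8
cycle 8: CDB Add2=2; issue SUB r4<-Add2 // r0:2,r1:Add1,r2:2,r3:5,r4:Add2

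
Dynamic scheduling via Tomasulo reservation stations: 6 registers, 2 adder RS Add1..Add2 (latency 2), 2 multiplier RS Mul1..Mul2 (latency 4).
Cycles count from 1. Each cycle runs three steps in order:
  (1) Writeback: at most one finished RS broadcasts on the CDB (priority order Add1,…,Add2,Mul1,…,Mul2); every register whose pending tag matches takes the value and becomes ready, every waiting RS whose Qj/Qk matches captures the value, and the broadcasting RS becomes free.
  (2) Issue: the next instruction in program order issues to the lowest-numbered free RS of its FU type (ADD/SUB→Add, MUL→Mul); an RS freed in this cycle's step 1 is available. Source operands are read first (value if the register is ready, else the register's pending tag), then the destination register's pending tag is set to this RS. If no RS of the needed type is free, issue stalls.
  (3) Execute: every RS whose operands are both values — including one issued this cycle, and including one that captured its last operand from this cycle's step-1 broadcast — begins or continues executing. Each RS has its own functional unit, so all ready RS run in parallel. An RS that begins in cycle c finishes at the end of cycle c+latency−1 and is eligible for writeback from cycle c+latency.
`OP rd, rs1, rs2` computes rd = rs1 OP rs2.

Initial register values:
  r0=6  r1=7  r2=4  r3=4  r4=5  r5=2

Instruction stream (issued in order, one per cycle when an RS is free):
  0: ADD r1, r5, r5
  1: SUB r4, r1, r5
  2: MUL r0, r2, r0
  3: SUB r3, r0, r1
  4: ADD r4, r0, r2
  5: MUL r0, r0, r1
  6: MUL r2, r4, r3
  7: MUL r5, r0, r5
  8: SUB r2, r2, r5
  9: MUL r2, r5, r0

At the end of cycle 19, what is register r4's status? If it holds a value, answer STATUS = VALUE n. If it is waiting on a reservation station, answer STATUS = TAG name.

STATUS = VALUE 28

cycle 1: issue ADD r1<-Add1 // r0:6,r1:Add1,r2:4,r3:4,r4:5,r5:2
cycle 2: issue SUB r4<-Add2 // r0:6,r1:Add1,r2:4,r3:4,r4:Add2,r5:2
cycle 3: CDB Add1=4; issue MUL r0<-Mul1 // r0:Mul1,r1:4,r2:4,r3:4,r4:Add2,r5:2
cycle 4: issue SUB r3<-Add1 // r0:Mul1,r1:4,r2:4,r3:Add1,r4:Add2,r5:2
cycle 5: CDB Add2=2; issue ADD r4<-Add2 // r0:Mul1,r1:4,r2:4,r3:Add1,r4:Add2,r5:2
cycle 6: issue MUL r0<-Mul2 // r0:Mul2,r1:4,r2:4,r3:Add1,r4:Add2,r5:2
cycle 7: CDB Mul1=24; issue MUL r2<-Mul1 // r0:Mul2,r1:4,r2:Mul1,r3:Add1,r4:Add2,r5:2
cycle 8: stall // r0:Mul2,r1:4,r2:Mul1,r3:Add1,r4:Add2,r5:2
cycle 9: CDB Add1=20; stall // r0:Mul2,r1:4,r2:Mul1,r3:20,r4:Add2,r5:2
cycle 10: CDB Add2=28; stall // r0:Mul2,r1:4,r2:Mul1,r3:20,r4:28,r5:2
cycle 11: CDB Mul2=96; issue MUL r5<-Mul2 // r0:96,r1:4,r2:Mul1,r3:20,r4:28,r5:Mul2
cycle 12: issue SUB r2<-Add1 // r0:96,r1:4,r2:Add1,r3:20,r4:28,r5:Mul2
cycle 13: stall // r0:96,r1:4,r2:Add1,r3:20,r4:28,r5:Mul2
cycle 14: CDB Mul1=560; issue MUL r2<-Mul1 // r0:96,r1:4,r2:Mul1,r3:20,r4:28,r5:Mul2
cycle 15: CDB Mul2=192 // r0:96,r1:4,r2:Mul1,r3:20,r4:28,r5:192
cycle 16: - // r0:96,r1:4,r2:Mul1,r3:20,r4:28,r5:192
cycle 17: CDB Add1=368 // r0:96,r1:4,r2:Mul1,r3:20,r4:28,r5:192
cycle 18: - // r0:96,r1:4,r2:Mul1,r3:20,r4:28,r5:192
cycle 19: CDB Mul1=18432 // r0:96,r1:4,r2:18432,r3:20,r4:28,r5:192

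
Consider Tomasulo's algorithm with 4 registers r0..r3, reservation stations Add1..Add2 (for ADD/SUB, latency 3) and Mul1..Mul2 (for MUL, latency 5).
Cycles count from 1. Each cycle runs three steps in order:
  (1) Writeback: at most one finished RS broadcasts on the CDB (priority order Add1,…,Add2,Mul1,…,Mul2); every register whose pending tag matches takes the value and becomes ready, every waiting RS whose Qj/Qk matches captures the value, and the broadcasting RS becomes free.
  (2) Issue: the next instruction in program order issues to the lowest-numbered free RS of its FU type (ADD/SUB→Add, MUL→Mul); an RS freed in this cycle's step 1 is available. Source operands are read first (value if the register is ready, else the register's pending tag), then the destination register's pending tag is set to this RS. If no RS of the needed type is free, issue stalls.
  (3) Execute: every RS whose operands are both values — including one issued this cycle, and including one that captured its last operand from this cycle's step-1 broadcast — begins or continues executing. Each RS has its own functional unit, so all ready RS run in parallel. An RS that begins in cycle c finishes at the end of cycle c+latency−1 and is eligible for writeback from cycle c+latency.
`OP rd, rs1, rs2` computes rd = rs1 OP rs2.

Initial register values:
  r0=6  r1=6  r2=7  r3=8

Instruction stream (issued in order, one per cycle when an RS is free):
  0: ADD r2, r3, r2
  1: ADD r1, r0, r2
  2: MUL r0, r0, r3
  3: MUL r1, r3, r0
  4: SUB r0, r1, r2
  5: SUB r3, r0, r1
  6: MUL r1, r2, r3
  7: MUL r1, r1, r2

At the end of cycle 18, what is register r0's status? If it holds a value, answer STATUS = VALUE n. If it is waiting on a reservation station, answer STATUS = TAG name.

STATUS = VALUE 369

  c1: issue ADD r2<-Add1  regs: r0:6,r1:6,r2:Add1,r3:8
  c2: issue ADD r1<-Add2  regs: r0:6,r1:Add2,r2:Add1,r3:8
  c3: issue MUL r0<-Mul1  regs: r0:Mul1,r1:Add2,r2:Add1,r3:8
  c4: CDB Add1=15; issue MUL r1<-Mul2  regs: r0:Mul1,r1:Mul2,r2:15,r3:8
  c5: issue SUB r0<-Add1  regs: r0:Add1,r1:Mul2,r2:15,r3:8
  c6: stall  regs: r0:Add1,r1:Mul2,r2:15,r3:8
  c7: CDB Add2=21; issue SUB r3<-Add2  regs: r0:Add1,r1:Mul2,r2:15,r3:Add2
  c8: CDB Mul1=48; issue MUL r1<-Mul1  regs: r0:Add1,r1:Mul1,r2:15,r3:Add2
  c9: stall  regs: r0:Add1,r1:Mul1,r2:15,r3:Add2
  c10: stall  regs: r0:Add1,r1:Mul1,r2:15,r3:Add2
  c11: stall  regs: r0:Add1,r1:Mul1,r2:15,r3:Add2
  c12: stall  regs: r0:Add1,r1:Mul1,r2:15,r3:Add2
  c13: CDB Mul2=384; issue MUL r1<-Mul2  regs: r0:Add1,r1:Mul2,r2:15,r3:Add2
  c14: -  regs: r0:Add1,r1:Mul2,r2:15,r3:Add2
  c15: -  regs: r0:Add1,r1:Mul2,r2:15,r3:Add2
  c16: CDB Add1=369  regs: r0:369,r1:Mul2,r2:15,r3:Add2
  c17: -  regs: r0:369,r1:Mul2,r2:15,r3:Add2
  c18: -  regs: r0:369,r1:Mul2,r2:15,r3:Add2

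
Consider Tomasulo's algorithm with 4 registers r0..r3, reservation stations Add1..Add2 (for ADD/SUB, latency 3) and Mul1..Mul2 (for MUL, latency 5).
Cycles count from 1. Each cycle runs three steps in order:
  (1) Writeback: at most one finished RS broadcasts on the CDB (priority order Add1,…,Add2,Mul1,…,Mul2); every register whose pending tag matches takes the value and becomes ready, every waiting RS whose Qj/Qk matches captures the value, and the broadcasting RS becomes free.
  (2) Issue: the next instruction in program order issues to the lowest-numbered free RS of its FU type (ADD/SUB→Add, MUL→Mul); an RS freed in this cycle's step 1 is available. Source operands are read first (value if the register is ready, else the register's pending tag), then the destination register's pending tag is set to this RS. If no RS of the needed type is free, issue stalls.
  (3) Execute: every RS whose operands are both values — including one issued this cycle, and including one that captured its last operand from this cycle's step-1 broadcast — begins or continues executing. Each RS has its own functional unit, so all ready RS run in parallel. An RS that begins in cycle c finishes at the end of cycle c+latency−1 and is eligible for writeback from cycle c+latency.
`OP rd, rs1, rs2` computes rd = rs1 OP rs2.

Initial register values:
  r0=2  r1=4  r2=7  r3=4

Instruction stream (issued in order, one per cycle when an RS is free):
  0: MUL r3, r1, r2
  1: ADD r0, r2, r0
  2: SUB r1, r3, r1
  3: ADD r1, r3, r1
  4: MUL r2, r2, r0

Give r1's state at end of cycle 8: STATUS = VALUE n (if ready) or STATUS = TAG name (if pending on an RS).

STATUS = TAG Add1

c1: issue MUL r3<-Mul1 | r0:2,r1:4,r2:7,r3:Mul1
c2: issue ADD r0<-Add1 | r0:Add1,r1:4,r2:7,r3:Mul1
c3: issue SUB r1<-Add2 | r0:Add1,r1:Add2,r2:7,r3:Mul1
c4: stall | r0:Add1,r1:Add2,r2:7,r3:Mul1
c5: CDB Add1=9; issue ADD r1<-Add1 | r0:9,r1:Add1,r2:7,r3:Mul1
c6: CDB Mul1=28; issue MUL r2<-Mul1 | r0:9,r1:Add1,r2:Mul1,r3:28
c7: - | r0:9,r1:Add1,r2:Mul1,r3:28
c8: - | r0:9,r1:Add1,r2:Mul1,r3:28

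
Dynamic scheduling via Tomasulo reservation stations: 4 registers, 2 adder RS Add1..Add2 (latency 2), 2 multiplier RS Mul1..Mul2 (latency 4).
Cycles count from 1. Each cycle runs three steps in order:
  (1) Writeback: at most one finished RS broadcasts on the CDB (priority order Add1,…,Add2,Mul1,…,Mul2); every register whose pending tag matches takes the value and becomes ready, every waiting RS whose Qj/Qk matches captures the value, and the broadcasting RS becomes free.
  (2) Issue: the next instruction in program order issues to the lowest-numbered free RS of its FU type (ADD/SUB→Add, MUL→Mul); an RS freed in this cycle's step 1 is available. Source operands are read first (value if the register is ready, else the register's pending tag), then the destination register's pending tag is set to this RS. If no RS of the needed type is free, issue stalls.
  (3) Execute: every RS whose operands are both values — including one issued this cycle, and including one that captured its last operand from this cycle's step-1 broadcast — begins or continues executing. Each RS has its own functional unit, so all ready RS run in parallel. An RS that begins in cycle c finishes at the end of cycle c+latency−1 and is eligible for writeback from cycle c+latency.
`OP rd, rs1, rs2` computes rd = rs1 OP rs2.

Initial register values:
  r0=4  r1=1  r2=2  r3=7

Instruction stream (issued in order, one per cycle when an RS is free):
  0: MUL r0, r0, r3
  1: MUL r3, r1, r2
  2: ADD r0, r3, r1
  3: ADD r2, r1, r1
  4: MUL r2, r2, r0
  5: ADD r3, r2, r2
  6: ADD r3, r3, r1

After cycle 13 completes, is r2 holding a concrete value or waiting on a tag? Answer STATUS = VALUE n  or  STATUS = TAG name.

STATUS = VALUE 6

c1: issue MUL r0<-Mul1 | r0:Mul1,r1:1,r2:2,r3:7
c2: issue MUL r3<-Mul2 | r0:Mul1,r1:1,r2:2,r3:Mul2
c3: issue ADD r0<-Add1 | r0:Add1,r1:1,r2:2,r3:Mul2
c4: issue ADD r2<-Add2 | r0:Add1,r1:1,r2:Add2,r3:Mul2
c5: CDB Mul1=28; issue MUL r2<-Mul1 | r0:Add1,r1:1,r2:Mul1,r3:Mul2
c6: CDB Add2=2; issue ADD r3<-Add2 | r0:Add1,r1:1,r2:Mul1,r3:Add2
c7: CDB Mul2=2; stall | r0:Add1,r1:1,r2:Mul1,r3:Add2
c8: stall | r0:Add1,r1:1,r2:Mul1,r3:Add2
c9: CDB Add1=3; issue ADD r3<-Add1 | r0:3,r1:1,r2:Mul1,r3:Add1
c10: - | r0:3,r1:1,r2:Mul1,r3:Add1
c11: - | r0:3,r1:1,r2:Mul1,r3:Add1
c12: - | r0:3,r1:1,r2:Mul1,r3:Add1
c13: CDB Mul1=6 | r0:3,r1:1,r2:6,r3:Add1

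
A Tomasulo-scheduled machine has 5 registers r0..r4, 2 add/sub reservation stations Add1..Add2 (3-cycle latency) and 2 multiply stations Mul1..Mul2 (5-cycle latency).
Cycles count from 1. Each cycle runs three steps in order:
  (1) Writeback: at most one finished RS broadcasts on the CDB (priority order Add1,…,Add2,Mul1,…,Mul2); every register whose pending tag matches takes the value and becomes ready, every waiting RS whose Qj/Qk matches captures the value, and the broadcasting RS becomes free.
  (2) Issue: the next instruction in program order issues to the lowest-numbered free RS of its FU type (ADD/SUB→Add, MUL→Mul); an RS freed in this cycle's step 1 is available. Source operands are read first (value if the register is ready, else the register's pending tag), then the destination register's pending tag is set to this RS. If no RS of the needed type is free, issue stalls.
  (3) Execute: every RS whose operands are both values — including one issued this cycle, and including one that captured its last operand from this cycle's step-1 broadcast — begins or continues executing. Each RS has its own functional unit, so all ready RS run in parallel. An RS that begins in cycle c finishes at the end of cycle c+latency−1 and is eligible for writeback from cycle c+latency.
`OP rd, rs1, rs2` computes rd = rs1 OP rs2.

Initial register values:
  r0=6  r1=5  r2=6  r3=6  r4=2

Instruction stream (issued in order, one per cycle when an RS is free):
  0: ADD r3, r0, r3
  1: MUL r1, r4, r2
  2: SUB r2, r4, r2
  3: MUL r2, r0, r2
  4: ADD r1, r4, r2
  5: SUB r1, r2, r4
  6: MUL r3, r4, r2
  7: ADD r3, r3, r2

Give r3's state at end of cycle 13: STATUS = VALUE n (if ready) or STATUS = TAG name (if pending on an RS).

STATUS = TAG Mul1

cycle 1: issue ADD r3<-Add1 // r0:6,r1:5,r2:6,r3:Add1,r4:2
cycle 2: issue MUL r1<-Mul1 // r0:6,r1:Mul1,r2:6,r3:Add1,r4:2
cycle 3: issue SUB r2<-Add2 // r0:6,r1:Mul1,r2:Add2,r3:Add1,r4:2
cycle 4: CDB Add1=12; issue MUL r2<-Mul2 // r0:6,r1:Mul1,r2:Mul2,r3:12,r4:2
cycle 5: issue ADD r1<-Add1 // r0:6,r1:Add1,r2:Mul2,r3:12,r4:2
cycle 6: CDB Add2=-4; issue SUB r1<-Add2 // r0:6,r1:Add2,r2:Mul2,r3:12,r4:2
cycle 7: CDB Mul1=12; issue MUL r3<-Mul1 // r0:6,r1:Add2,r2:Mul2,r3:Mul1,r4:2
cycle 8: stall // r0:6,r1:Add2,r2:Mul2,r3:Mul1,r4:2
cycle 9: stall // r0:6,r1:Add2,r2:Mul2,r3:Mul1,r4:2
cycle 10: stall // r0:6,r1:Add2,r2:Mul2,r3:Mul1,r4:2
cycle 11: CDB Mul2=-24; stall // r0:6,r1:Add2,r2:-24,r3:Mul1,r4:2
cycle 12: stall // r0:6,r1:Add2,r2:-24,r3:Mul1,r4:2
cycle 13: stall // r0:6,r1:Add2,r2:-24,r3:Mul1,r4:2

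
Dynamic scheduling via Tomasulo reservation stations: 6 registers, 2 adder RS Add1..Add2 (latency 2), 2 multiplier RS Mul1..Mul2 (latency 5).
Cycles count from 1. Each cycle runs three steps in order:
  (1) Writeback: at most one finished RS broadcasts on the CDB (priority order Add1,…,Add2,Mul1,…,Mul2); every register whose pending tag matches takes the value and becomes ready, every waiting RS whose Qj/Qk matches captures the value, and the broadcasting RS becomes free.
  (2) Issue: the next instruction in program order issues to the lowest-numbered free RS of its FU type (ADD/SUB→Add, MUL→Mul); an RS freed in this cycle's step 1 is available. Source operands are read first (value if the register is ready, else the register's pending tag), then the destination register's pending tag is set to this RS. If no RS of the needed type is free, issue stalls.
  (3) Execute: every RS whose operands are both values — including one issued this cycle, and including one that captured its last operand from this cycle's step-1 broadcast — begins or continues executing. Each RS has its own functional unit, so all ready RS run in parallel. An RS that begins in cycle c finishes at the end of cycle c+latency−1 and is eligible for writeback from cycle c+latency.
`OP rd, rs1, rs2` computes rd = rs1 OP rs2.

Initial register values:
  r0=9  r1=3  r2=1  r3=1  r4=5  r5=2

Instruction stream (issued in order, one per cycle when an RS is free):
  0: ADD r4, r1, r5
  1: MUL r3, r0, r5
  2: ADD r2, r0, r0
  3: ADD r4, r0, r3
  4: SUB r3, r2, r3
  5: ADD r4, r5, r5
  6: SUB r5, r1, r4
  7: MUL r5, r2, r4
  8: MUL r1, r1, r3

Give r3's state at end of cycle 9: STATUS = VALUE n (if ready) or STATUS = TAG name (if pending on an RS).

STATUS = VALUE 0

  c1: issue ADD r4<-Add1  regs: r0:9,r1:3,r2:1,r3:1,r4:Add1,r5:2
  c2: issue MUL r3<-Mul1  regs: r0:9,r1:3,r2:1,r3:Mul1,r4:Add1,r5:2
  c3: CDB Add1=5; issue ADD r2<-Add1  regs: r0:9,r1:3,r2:Add1,r3:Mul1,r4:5,r5:2
  c4: issue ADD r4<-Add2  regs: r0:9,r1:3,r2:Add1,r3:Mul1,r4:Add2,r5:2
  c5: CDB Add1=18; issue SUB r3<-Add1  regs: r0:9,r1:3,r2:18,r3:Add1,r4:Add2,r5:2
  c6: stall  regs: r0:9,r1:3,r2:18,r3:Add1,r4:Add2,r5:2
  c7: CDB Mul1=18; stall  regs: r0:9,r1:3,r2:18,r3:Add1,r4:Add2,r5:2
  c8: stall  regs: r0:9,r1:3,r2:18,r3:Add1,r4:Add2,r5:2
  c9: CDB Add1=0; issue ADD r4<-Add1  regs: r0:9,r1:3,r2:18,r3:0,r4:Add1,r5:2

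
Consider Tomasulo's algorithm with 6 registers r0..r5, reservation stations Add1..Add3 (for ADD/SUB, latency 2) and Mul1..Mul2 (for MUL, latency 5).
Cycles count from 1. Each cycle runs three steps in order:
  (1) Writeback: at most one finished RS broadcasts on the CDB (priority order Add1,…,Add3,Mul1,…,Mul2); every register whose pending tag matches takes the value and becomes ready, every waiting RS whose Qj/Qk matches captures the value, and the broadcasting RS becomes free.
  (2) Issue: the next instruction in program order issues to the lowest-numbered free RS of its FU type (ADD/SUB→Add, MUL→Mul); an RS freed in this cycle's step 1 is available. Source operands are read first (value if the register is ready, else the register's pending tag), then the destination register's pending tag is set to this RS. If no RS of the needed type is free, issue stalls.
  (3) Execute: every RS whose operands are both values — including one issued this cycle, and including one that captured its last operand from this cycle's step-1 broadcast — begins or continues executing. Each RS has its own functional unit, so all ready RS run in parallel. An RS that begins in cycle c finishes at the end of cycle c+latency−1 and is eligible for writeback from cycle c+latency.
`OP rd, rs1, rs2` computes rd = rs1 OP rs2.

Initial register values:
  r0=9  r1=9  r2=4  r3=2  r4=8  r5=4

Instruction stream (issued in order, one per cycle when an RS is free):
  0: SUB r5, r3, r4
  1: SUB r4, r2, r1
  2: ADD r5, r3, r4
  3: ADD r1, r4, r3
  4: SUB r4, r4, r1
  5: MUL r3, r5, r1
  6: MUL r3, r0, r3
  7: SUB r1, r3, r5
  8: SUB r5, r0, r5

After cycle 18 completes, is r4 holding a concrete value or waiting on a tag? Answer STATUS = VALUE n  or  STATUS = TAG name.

c1: issue SUB r5<-Add1 | r0:9,r1:9,r2:4,r3:2,r4:8,r5:Add1
c2: issue SUB r4<-Add2 | r0:9,r1:9,r2:4,r3:2,r4:Add2,r5:Add1
c3: CDB Add1=-6; issue ADD r5<-Add1 | r0:9,r1:9,r2:4,r3:2,r4:Add2,r5:Add1
c4: CDB Add2=-5; issue ADD r1<-Add2 | r0:9,r1:Add2,r2:4,r3:2,r4:-5,r5:Add1
c5: issue SUB r4<-Add3 | r0:9,r1:Add2,r2:4,r3:2,r4:Add3,r5:Add1
c6: CDB Add1=-3; issue MUL r3<-Mul1 | r0:9,r1:Add2,r2:4,r3:Mul1,r4:Add3,r5:-3
c7: CDB Add2=-3; issue MUL r3<-Mul2 | r0:9,r1:-3,r2:4,r3:Mul2,r4:Add3,r5:-3
c8: issue SUB r1<-Add1 | r0:9,r1:Add1,r2:4,r3:Mul2,r4:Add3,r5:-3
c9: CDB Add3=-2; issue SUB r5<-Add2 | r0:9,r1:Add1,r2:4,r3:Mul2,r4:-2,r5:Add2
c10: - | r0:9,r1:Add1,r2:4,r3:Mul2,r4:-2,r5:Add2
c11: CDB Add2=12 | r0:9,r1:Add1,r2:4,r3:Mul2,r4:-2,r5:12
c12: CDB Mul1=9 | r0:9,r1:Add1,r2:4,r3:Mul2,r4:-2,r5:12
c13: - | r0:9,r1:Add1,r2:4,r3:Mul2,r4:-2,r5:12
c14: - | r0:9,r1:Add1,r2:4,r3:Mul2,r4:-2,r5:12
c15: - | r0:9,r1:Add1,r2:4,r3:Mul2,r4:-2,r5:12
c16: - | r0:9,r1:Add1,r2:4,r3:Mul2,r4:-2,r5:12
c17: CDB Mul2=81 | r0:9,r1:Add1,r2:4,r3:81,r4:-2,r5:12
c18: - | r0:9,r1:Add1,r2:4,r3:81,r4:-2,r5:12

STATUS = VALUE -2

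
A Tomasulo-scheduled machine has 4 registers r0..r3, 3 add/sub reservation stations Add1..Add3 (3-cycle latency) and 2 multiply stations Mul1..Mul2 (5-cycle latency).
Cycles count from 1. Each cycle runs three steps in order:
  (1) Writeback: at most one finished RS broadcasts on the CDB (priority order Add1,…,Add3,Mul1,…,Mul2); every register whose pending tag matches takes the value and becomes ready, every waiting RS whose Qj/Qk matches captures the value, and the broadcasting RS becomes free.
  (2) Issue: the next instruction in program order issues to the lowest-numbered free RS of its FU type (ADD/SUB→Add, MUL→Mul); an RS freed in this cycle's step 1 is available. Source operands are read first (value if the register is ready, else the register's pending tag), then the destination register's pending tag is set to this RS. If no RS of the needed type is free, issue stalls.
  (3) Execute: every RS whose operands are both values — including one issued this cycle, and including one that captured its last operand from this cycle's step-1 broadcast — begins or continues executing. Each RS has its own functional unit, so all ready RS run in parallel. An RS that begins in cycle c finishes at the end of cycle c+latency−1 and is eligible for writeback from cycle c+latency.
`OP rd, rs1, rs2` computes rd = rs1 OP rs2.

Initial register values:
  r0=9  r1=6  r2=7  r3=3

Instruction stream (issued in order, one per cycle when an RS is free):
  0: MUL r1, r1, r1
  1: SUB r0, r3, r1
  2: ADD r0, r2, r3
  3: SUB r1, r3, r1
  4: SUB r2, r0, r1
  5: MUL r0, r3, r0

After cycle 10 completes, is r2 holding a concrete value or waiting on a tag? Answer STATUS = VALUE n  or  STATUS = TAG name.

cycle 1: issue MUL r1<-Mul1 // r0:9,r1:Mul1,r2:7,r3:3
cycle 2: issue SUB r0<-Add1 // r0:Add1,r1:Mul1,r2:7,r3:3
cycle 3: issue ADD r0<-Add2 // r0:Add2,r1:Mul1,r2:7,r3:3
cycle 4: issue SUB r1<-Add3 // r0:Add2,r1:Add3,r2:7,r3:3
cycle 5: stall // r0:Add2,r1:Add3,r2:7,r3:3
cycle 6: CDB Add2=10; issue SUB r2<-Add2 // r0:10,r1:Add3,r2:Add2,r3:3
cycle 7: CDB Mul1=36; issue MUL r0<-Mul1 // r0:Mul1,r1:Add3,r2:Add2,r3:3
cycle 8: - // r0:Mul1,r1:Add3,r2:Add2,r3:3
cycle 9: - // r0:Mul1,r1:Add3,r2:Add2,r3:3
cycle 10: CDB Add1=-33 // r0:Mul1,r1:Add3,r2:Add2,r3:3

STATUS = TAG Add2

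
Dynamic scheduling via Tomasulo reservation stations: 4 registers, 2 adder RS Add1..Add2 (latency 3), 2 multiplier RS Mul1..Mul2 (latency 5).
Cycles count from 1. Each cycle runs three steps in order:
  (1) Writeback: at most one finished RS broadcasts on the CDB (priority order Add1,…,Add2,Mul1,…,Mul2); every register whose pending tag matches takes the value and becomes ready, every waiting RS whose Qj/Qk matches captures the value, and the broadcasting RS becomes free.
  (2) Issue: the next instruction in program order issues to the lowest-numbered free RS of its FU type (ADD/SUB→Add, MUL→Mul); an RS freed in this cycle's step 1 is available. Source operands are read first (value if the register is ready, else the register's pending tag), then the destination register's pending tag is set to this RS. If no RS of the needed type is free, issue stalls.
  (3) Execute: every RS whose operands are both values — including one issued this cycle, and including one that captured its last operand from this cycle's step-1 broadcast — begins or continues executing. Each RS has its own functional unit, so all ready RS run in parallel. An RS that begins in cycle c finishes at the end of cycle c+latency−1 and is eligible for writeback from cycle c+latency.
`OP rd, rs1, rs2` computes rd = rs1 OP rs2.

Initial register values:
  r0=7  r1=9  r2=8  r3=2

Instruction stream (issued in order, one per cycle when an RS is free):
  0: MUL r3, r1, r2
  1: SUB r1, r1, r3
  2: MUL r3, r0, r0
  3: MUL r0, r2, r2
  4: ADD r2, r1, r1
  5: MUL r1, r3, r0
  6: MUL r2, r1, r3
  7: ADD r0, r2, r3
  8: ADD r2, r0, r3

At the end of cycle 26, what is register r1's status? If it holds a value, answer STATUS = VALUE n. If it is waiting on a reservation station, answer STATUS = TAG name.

STATUS = VALUE 3136

  c1: issue MUL r3<-Mul1  regs: r0:7,r1:9,r2:8,r3:Mul1
  c2: issue SUB r1<-Add1  regs: r0:7,r1:Add1,r2:8,r3:Mul1
  c3: issue MUL r3<-Mul2  regs: r0:7,r1:Add1,r2:8,r3:Mul2
  c4: stall  regs: r0:7,r1:Add1,r2:8,r3:Mul2
  c5: stall  regs: r0:7,r1:Add1,r2:8,r3:Mul2
  c6: CDB Mul1=72; issue MUL r0<-Mul1  regs: r0:Mul1,r1:Add1,r2:8,r3:Mul2
  c7: issue ADD r2<-Add2  regs: r0:Mul1,r1:Add1,r2:Add2,r3:Mul2
  c8: CDB Mul2=49; issue MUL r1<-Mul2  regs: r0:Mul1,r1:Mul2,r2:Add2,r3:49
  c9: CDB Add1=-63; stall  regs: r0:Mul1,r1:Mul2,r2:Add2,r3:49
  c10: stall  regs: r0:Mul1,r1:Mul2,r2:Add2,r3:49
  c11: CDB Mul1=64; issue MUL r2<-Mul1  regs: r0:64,r1:Mul2,r2:Mul1,r3:49
  c12: CDB Add2=-126; issue ADD r0<-Add1  regs: r0:Add1,r1:Mul2,r2:Mul1,r3:49
  c13: issue ADD r2<-Add2  regs: r0:Add1,r1:Mul2,r2:Add2,r3:49
  c14: -  regs: r0:Add1,r1:Mul2,r2:Add2,r3:49
  c15: -  regs: r0:Add1,r1:Mul2,r2:Add2,r3:49
  c16: CDB Mul2=3136  regs: r0:Add1,r1:3136,r2:Add2,r3:49
  c17: -  regs: r0:Add1,r1:3136,r2:Add2,r3:49
  c18: -  regs: r0:Add1,r1:3136,r2:Add2,r3:49
  c19: -  regs: r0:Add1,r1:3136,r2:Add2,r3:49
  c20: -  regs: r0:Add1,r1:3136,r2:Add2,r3:49
  c21: CDB Mul1=153664  regs: r0:Add1,r1:3136,r2:Add2,r3:49
  c22: -  regs: r0:Add1,r1:3136,r2:Add2,r3:49
  c23: -  regs: r0:Add1,r1:3136,r2:Add2,r3:49
  c24: CDB Add1=153713  regs: r0:153713,r1:3136,r2:Add2,r3:49
  c25: -  regs: r0:153713,r1:3136,r2:Add2,r3:49
  c26: -  regs: r0:153713,r1:3136,r2:Add2,r3:49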